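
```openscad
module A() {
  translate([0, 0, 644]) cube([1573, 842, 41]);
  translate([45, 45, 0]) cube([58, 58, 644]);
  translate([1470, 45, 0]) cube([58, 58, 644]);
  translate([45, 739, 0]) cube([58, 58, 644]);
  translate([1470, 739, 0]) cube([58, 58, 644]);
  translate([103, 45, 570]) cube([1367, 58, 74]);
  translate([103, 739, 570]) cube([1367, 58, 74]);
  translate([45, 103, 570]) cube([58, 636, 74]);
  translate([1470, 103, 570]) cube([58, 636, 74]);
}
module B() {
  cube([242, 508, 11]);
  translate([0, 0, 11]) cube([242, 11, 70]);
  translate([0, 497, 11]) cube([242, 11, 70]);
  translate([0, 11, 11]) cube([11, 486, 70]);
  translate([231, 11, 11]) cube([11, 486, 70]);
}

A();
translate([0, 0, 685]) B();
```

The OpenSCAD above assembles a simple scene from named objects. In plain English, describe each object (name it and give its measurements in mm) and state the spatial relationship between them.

A is a table: top 1573 mm (x) × 842 mm (y), 41 mm thick, upper face at z = 685 mm, on four 58×58 mm square legs, each inset 45 mm from the nearest pair of top edges, running from z = 0 to the bottom of the top. Four apron rails, 58 mm thick and 74 mm tall, run between adjacent legs with their top edges flush with the underside of the top and their outer faces flush with the legs' outer faces.

B is an open storage box with external size 242×508×81 mm and wall thickness 11 mm (the base is also 11 mm thick). The base covers the whole footprint; the four walls stand on the base, with the y-facing walls full-width and the x-facing walls fitting between their inner faces.

The open box is on top of the table.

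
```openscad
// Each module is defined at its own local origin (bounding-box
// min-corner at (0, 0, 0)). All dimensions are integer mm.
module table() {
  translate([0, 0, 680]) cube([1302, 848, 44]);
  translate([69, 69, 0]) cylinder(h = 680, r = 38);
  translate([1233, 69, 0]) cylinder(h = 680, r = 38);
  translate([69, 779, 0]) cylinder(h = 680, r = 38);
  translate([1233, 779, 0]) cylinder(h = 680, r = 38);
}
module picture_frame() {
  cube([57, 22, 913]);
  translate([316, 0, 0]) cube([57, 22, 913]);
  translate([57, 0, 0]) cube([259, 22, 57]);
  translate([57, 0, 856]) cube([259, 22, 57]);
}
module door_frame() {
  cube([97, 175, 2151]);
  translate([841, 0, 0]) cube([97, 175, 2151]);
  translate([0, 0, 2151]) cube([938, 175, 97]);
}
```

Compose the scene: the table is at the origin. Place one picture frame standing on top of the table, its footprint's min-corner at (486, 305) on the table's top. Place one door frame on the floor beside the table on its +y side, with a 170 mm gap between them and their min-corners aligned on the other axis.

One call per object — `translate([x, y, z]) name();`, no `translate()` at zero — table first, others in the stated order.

table();
translate([486, 305, 724]) picture_frame();
translate([0, 1018, 0]) door_frame();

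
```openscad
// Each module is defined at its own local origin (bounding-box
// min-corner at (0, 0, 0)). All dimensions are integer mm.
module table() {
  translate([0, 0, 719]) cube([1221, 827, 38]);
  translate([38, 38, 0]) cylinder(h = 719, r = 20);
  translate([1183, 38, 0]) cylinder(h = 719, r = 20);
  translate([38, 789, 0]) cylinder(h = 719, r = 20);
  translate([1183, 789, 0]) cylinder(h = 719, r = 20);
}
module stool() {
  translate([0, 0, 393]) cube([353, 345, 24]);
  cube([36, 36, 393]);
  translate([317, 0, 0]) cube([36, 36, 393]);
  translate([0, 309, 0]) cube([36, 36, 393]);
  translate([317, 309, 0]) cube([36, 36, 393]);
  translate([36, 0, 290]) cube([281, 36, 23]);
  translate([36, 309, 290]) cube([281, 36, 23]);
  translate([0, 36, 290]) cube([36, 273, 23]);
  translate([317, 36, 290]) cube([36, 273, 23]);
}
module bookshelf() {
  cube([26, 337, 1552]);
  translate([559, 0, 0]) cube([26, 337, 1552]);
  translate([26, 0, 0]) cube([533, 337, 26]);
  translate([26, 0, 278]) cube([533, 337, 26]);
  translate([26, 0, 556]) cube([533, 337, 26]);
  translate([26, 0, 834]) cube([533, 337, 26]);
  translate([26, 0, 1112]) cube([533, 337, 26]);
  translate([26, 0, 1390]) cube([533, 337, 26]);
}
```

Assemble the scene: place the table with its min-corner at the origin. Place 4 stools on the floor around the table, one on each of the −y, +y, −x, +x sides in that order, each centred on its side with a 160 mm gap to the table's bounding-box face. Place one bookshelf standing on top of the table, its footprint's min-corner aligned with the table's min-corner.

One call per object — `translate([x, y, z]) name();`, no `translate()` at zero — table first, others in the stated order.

table();
translate([434, -505, 0]) stool();
translate([434, 987, 0]) stool();
translate([-513, 241, 0]) stool();
translate([1381, 241, 0]) stool();
translate([0, 0, 757]) bookshelf();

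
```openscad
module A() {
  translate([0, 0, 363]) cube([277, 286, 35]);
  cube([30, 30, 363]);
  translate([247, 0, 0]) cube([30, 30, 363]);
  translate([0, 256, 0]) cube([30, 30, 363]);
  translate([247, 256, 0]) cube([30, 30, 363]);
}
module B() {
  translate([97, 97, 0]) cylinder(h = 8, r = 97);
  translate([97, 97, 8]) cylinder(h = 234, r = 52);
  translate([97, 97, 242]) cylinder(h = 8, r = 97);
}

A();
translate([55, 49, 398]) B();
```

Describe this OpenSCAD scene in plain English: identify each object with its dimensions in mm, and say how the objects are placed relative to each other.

A is a simple wooden stool: a rectangular seat 277 mm (x) by 286 mm (y), 35 mm thick, top face at z = 398 mm, on four square legs, each 30×30 mm in cross-section. The legs rest on z = 0, each flush with a corner of the seat.

B is a spool: two coaxial disc flanges of radius 97 mm and thickness 8 mm, joined by a core cylinder of radius 52 mm and height 234 mm. The lower flange rests on z = 0 and the three cylinders share a vertical axis.

The spool is on top of the stool.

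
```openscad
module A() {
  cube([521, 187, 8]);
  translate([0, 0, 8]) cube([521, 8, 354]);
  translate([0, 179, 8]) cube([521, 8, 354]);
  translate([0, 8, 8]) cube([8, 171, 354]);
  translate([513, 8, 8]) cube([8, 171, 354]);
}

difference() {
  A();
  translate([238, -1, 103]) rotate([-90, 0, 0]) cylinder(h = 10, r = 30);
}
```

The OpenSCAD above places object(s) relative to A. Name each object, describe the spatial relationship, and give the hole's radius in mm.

The subtracted cylinder has r = 30 mm.

A is an open box. The open box has a circular hole through its front wall. The hole's radius is 30 mm.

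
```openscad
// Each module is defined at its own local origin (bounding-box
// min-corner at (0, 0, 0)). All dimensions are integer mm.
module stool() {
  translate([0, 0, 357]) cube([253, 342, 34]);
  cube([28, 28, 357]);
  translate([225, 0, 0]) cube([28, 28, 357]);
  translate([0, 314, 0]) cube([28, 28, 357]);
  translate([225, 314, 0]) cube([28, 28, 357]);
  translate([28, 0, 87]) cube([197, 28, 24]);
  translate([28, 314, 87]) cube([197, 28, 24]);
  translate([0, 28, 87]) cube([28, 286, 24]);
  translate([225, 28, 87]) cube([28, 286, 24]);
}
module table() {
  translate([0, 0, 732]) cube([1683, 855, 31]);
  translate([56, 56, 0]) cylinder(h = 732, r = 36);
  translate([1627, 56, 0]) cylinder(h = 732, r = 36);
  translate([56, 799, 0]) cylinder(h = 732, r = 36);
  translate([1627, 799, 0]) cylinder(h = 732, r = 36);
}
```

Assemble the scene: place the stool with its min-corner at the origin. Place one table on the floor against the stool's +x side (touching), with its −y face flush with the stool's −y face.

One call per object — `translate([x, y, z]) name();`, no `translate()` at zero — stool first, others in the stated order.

stool();
translate([253, 0, 0]) table();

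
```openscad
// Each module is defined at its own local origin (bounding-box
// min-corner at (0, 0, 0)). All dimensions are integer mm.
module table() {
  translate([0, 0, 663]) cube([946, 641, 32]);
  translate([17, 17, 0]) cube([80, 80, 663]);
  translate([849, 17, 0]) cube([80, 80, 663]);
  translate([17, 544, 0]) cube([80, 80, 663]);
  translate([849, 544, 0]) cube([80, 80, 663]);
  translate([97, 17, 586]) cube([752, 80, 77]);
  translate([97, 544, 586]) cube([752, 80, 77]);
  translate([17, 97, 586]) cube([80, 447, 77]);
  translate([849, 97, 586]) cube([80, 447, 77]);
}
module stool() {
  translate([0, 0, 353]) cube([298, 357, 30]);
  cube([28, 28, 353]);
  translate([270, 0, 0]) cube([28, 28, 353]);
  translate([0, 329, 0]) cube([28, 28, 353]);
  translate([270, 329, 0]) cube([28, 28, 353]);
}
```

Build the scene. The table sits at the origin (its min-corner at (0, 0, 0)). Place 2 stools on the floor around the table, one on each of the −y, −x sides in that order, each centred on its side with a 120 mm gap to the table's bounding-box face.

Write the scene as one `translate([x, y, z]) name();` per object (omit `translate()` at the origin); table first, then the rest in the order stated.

table();
translate([324, -477, 0]) stool();
translate([-418, 142, 0]) stool();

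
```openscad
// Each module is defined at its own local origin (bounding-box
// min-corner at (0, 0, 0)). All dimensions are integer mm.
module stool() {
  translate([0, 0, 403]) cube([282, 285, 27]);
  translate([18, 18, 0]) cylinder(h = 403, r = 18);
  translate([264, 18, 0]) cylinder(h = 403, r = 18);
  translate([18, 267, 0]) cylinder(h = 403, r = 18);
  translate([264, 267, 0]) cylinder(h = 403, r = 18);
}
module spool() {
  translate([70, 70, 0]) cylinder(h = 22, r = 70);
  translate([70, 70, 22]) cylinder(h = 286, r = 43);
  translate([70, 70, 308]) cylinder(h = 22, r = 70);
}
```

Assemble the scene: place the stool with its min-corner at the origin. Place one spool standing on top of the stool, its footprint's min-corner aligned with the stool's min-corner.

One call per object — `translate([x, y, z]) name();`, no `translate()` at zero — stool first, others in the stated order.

stool();
translate([0, 0, 430]) spool();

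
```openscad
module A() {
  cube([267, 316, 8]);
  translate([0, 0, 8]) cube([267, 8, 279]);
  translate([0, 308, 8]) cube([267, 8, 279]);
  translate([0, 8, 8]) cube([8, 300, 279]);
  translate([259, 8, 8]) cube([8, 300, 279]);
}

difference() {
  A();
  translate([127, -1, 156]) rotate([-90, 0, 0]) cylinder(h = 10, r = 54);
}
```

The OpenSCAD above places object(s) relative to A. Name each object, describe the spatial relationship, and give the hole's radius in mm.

A is an open box. The open box has a circular hole through its front wall. The hole's radius is 54 mm.

The subtracted cylinder has r = 54 mm.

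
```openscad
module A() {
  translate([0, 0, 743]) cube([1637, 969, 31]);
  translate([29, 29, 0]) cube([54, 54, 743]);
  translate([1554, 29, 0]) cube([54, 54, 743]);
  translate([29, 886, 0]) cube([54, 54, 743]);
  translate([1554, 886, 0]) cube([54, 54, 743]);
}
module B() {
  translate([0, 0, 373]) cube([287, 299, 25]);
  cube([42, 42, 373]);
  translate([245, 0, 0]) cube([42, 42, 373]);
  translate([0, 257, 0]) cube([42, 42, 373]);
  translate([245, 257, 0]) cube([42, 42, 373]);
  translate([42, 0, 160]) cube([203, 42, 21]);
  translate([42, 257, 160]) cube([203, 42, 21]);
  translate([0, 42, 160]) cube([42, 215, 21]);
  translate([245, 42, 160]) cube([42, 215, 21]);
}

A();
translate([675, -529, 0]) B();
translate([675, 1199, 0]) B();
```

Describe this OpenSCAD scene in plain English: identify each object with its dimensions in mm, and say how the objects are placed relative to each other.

A is a table: top 1637 mm (x) × 969 mm (y), 31 mm thick, upper face at z = 774 mm, on four 54×54 mm square legs, each inset 29 mm from the nearest pair of top edges, running from z = 0 to the bottom of the top.

B is a simple wooden stool: a rectangular seat 287 mm (x) by 299 mm (y), 25 mm thick, top face at z = 398 mm, on four square legs, each 42×42 mm in cross-section. The legs rest on z = 0, each flush with a corner of the seat. Four stretchers, 42 mm wide and 21 mm tall, connect adjacent legs with their undersides at z = 160 mm, each running between the inner faces of the legs it joins and aligned with the legs' outer faces on the other axis.

Two stools sit around the table at the −y, +y sides.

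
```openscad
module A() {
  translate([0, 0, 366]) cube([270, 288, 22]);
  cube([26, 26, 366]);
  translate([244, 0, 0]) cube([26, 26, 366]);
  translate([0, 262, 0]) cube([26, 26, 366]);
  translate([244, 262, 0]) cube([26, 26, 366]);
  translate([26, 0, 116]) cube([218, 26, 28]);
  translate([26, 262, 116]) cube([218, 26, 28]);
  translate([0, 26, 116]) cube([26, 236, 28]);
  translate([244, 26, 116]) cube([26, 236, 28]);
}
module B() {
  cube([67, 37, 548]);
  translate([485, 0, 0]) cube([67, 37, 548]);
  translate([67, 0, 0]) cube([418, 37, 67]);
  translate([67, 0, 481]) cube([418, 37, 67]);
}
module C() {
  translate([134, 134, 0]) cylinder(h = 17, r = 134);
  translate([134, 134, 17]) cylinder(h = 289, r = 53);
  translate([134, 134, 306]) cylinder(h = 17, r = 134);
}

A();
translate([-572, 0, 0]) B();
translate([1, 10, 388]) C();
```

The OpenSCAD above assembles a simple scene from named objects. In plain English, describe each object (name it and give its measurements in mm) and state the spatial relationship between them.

A is a four-legged stool. The seat is a 270×288×22 mm slab whose top surface is at z = 388 mm; four square legs, each 26×26 mm in cross-section, run from the floor (z = 0) to the underside of the seat, each flush with a corner of the seat. Four stretchers, 26 mm wide and 28 mm tall, connect adjacent legs with their undersides at z = 116 mm, each running between the inner faces of the legs it joins and aligned with the legs' outer faces on the other axis.

B is a rectangular picture frame lying in the x–z plane (depth along y). The opening is 418 mm wide (x) by 414 mm tall (z), surrounded by a border 67 mm wide on all four sides. The frame is 37 mm deep and is made of two full-height vertical stiles with two horizontal rails fitted between them.

C is a spool: two coaxial disc flanges of radius 134 mm and thickness 17 mm, joined by a core cylinder of radius 53 mm and height 289 mm. The lower flange rests on z = 0 and the three cylinders share a vertical axis.

The picture frame is on the floor beside the stool on its −x side. The spool is on top of the stool, centred.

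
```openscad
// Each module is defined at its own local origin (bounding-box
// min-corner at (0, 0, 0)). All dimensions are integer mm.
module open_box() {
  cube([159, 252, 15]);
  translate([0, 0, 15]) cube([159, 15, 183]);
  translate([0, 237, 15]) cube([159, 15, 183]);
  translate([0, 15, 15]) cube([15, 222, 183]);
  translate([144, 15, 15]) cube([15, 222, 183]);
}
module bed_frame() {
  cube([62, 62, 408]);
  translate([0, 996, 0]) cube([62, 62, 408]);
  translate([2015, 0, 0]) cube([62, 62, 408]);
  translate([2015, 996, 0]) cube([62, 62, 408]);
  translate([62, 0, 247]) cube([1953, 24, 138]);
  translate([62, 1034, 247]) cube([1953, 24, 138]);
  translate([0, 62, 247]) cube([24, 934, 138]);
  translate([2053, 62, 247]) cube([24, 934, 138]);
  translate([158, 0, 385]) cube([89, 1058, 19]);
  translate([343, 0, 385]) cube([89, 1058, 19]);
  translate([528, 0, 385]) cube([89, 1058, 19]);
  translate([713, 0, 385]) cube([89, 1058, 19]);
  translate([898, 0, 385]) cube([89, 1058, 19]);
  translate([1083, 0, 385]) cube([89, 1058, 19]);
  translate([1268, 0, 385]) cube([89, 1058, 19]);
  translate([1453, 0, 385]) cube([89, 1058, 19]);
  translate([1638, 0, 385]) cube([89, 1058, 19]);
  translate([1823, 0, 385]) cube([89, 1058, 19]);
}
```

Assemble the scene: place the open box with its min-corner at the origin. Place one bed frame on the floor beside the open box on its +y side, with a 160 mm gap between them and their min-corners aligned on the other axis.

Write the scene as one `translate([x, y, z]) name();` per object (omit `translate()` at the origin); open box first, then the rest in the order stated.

open_box();
translate([0, 412, 0]) bed_frame();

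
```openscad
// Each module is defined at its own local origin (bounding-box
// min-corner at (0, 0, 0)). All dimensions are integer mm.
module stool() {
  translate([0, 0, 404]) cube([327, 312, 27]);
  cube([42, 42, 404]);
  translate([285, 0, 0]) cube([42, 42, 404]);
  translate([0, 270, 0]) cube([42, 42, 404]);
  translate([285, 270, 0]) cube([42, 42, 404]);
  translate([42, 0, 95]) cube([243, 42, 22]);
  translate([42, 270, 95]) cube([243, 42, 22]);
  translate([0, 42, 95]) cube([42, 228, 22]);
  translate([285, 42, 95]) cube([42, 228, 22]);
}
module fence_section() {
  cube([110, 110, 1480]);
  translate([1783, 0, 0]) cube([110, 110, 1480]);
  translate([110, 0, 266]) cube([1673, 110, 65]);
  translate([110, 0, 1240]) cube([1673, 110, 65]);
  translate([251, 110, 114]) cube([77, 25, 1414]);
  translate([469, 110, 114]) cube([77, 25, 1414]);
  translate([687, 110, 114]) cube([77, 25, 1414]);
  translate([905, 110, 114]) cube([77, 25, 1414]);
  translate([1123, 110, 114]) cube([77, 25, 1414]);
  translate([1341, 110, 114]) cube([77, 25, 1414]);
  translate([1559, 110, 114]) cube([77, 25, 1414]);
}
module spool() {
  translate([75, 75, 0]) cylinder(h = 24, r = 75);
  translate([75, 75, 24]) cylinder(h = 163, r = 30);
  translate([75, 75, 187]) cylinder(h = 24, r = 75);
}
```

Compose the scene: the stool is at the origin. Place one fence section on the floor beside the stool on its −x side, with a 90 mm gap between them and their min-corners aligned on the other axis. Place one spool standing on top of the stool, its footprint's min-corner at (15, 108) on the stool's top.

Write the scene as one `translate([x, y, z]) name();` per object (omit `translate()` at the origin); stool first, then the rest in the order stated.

stool();
translate([-1983, 0, 0]) fence_section();
translate([15, 108, 431]) spool();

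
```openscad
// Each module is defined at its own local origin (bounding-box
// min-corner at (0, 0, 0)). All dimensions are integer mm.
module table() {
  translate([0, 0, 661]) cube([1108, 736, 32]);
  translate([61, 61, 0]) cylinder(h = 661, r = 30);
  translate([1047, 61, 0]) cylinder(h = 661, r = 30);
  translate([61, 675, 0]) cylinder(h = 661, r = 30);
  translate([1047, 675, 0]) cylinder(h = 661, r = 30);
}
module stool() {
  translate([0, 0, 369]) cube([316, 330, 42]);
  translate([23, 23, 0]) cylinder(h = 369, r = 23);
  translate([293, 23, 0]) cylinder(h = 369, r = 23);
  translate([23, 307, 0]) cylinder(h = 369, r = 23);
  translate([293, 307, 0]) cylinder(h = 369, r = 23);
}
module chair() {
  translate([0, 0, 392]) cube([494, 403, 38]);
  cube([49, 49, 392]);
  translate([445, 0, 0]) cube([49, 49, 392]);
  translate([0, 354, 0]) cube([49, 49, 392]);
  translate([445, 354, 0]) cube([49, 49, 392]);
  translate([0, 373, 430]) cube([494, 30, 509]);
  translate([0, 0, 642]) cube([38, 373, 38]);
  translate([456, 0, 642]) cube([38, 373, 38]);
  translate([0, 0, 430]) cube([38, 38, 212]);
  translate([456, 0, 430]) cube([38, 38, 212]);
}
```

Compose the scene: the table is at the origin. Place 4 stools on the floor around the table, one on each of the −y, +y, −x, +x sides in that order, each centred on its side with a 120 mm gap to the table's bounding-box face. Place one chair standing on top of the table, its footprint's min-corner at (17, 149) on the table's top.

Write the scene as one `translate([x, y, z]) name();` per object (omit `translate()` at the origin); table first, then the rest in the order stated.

table();
translate([396, -450, 0]) stool();
translate([396, 856, 0]) stool();
translate([-436, 203, 0]) stool();
translate([1228, 203, 0]) stool();
translate([17, 149, 693]) chair();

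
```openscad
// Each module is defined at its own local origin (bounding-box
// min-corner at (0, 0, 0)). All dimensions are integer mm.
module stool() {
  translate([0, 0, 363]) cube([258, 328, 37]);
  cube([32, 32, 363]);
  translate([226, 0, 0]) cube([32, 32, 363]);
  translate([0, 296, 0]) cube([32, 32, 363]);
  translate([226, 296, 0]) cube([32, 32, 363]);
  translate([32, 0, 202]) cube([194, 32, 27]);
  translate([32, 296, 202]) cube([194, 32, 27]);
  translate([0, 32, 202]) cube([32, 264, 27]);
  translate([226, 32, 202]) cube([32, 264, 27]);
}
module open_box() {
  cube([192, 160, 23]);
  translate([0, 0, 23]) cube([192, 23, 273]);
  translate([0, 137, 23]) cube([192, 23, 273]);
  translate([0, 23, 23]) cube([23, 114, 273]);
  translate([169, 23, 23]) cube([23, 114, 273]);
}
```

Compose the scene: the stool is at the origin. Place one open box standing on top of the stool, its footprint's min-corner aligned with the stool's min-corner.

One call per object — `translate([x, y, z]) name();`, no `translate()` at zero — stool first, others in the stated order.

stool();
translate([0, 0, 400]) open_box();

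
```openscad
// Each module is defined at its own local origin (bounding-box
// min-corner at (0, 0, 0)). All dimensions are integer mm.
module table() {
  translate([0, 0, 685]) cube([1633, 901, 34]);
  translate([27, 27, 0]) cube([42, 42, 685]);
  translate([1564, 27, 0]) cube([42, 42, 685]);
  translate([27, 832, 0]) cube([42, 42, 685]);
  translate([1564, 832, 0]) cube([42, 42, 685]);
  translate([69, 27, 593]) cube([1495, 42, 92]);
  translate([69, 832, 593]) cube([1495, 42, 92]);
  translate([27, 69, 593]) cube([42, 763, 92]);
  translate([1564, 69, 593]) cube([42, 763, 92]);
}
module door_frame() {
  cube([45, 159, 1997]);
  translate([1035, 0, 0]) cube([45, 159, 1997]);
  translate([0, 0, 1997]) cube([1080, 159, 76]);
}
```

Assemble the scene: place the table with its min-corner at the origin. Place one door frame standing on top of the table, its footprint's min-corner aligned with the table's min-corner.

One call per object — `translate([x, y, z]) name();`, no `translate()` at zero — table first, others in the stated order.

table();
translate([0, 0, 719]) door_frame();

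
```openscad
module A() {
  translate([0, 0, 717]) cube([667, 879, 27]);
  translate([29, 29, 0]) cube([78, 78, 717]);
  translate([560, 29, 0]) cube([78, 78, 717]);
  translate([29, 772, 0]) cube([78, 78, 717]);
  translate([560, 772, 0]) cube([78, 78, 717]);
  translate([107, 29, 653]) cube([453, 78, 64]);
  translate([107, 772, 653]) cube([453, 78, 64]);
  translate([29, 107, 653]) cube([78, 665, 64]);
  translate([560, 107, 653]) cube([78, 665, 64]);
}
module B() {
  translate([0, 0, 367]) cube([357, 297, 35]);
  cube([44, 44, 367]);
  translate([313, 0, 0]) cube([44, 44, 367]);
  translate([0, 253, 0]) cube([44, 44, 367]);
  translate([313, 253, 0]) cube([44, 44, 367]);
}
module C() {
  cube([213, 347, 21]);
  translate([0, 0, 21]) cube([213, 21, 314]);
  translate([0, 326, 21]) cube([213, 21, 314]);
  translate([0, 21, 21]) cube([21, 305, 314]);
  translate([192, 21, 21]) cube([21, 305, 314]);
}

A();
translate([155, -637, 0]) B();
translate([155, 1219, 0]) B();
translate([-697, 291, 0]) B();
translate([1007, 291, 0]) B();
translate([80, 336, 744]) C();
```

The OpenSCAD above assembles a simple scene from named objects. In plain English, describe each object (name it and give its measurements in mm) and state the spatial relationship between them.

A is a table with a 667×879 mm rectangular top, 27 mm thick, top surface at z = 744 mm, supported by four 78×78 mm square legs, each inset 29 mm from the nearest pair of top edges, running from the floor. Four apron rails, 78 mm thick and 64 mm tall, run between adjacent legs with their top edges flush with the underside of the top and their outer faces flush with the legs' outer faces.

B is a four-legged stool. The seat is a 357×297×35 mm slab whose top surface is at z = 402 mm; four square legs, each 44×44 mm in cross-section, run from the floor (z = 0) to the underside of the seat, each flush with a corner of the seat.

C is an open storage box with external size 213×347×335 mm and wall thickness 21 mm (the base is also 21 mm thick). The base covers the whole footprint; the four walls stand on the base, with the y-facing walls full-width and the x-facing walls fitting between their inner faces.

Four stools sit around the table at the −y, +y, −x, +x sides. The open box is on top of the table.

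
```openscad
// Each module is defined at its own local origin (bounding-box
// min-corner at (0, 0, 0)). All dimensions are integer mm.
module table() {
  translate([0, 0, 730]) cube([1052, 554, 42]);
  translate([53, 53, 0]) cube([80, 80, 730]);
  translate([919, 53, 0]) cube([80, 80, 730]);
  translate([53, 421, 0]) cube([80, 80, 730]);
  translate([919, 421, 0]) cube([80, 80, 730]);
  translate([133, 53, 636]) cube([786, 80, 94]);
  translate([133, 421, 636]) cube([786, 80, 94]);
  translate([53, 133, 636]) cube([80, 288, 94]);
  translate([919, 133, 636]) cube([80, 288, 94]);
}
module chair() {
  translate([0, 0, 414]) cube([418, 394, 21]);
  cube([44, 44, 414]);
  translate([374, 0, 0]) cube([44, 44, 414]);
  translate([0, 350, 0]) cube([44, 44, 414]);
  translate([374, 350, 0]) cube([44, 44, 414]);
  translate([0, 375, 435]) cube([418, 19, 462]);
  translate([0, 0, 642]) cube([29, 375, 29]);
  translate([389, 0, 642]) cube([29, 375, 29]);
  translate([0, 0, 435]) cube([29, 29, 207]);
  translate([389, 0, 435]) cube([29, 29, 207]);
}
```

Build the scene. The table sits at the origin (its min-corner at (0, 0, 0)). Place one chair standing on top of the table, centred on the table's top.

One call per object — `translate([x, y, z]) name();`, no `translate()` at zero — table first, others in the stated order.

table();
translate([317, 80, 772]) chair();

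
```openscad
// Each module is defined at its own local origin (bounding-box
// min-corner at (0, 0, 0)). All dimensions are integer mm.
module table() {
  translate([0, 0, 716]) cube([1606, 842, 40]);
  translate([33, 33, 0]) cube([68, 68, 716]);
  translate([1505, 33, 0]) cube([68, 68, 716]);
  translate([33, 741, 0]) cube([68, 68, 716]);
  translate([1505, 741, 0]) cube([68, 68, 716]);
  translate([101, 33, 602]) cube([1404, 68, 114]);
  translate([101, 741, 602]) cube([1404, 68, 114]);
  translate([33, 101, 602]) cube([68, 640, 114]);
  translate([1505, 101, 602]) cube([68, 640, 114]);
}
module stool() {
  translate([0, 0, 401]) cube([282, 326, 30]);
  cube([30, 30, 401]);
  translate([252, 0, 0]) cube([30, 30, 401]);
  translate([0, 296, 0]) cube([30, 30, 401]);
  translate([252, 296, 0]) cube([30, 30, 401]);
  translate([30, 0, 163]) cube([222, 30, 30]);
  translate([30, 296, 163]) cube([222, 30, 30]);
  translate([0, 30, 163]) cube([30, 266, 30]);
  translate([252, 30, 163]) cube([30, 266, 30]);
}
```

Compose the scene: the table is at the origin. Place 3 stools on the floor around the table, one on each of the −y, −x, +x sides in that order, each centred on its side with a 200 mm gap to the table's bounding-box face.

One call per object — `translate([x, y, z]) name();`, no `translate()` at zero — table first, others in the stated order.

table();
translate([662, -526, 0]) stool();
translate([-482, 258, 0]) stool();
translate([1806, 258, 0]) stool();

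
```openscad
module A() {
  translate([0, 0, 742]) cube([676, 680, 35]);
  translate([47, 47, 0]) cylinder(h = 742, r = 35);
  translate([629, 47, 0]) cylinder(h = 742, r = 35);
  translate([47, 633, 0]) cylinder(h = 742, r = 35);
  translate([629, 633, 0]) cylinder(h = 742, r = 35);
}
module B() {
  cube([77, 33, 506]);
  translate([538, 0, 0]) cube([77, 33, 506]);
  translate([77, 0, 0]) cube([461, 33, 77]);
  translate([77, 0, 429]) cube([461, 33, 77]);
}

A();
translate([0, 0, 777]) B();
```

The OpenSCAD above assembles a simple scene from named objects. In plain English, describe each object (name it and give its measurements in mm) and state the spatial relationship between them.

A is a table: top 676 mm (x) × 680 mm (y), 35 mm thick, upper face at z = 777 mm, on four round legs of 70 mm diameter, each leg's bounding box inset 12 mm from the nearest pair of top edges, running from z = 0 to the bottom of the top.

B is a picture frame with a 461×352 mm rectangular opening (x by z) and a uniform 77 mm border on every side. Frame depth is 33 mm along y. It is built from two vertical stiles running the full outside height and two horizontal rails spanning the gap between the stiles.

The picture frame is on top of the table.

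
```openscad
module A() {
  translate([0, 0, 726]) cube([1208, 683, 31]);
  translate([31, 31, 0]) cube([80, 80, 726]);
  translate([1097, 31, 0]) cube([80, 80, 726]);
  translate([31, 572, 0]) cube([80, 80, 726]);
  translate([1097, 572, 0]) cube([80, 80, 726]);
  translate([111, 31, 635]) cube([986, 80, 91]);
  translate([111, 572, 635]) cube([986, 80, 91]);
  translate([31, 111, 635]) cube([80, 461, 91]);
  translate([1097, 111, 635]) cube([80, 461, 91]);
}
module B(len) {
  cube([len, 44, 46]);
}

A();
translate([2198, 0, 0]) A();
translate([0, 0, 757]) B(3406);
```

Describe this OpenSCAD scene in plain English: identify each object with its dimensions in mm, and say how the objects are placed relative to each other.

A is a rectangular dining table. The top is 1208×683×31 mm with its upper surface at z = 757 mm. It stands on four 80×80 mm square legs, each inset 31 mm from the nearest pair of top edges, running from the floor to the underside of the top. Four apron rails, 80 mm thick and 91 mm tall, run between adjacent legs with their top edges flush with the underside of the top and their outer faces flush with the legs' outer faces.

B is a rectangular beam 3406 mm long (x), 44 mm deep (y), 46 mm thick (z).

The beam spans the tops of two tables placed 990 mm apart, resting at z = 757 mm.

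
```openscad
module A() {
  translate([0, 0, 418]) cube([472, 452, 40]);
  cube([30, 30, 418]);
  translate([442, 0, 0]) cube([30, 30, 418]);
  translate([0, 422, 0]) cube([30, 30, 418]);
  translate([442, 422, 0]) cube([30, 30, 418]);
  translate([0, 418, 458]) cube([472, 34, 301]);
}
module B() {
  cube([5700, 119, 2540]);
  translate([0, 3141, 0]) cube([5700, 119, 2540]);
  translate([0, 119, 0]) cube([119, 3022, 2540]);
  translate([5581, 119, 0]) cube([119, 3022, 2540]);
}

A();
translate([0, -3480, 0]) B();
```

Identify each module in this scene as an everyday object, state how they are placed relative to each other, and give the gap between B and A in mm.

A is a chair. B is a house frame. The house frame is on the floor beside the chair on its −y side. The gap between the house frame and the chair is 220 mm.

The house frame's nearest face is 220 mm from the chair's −y face.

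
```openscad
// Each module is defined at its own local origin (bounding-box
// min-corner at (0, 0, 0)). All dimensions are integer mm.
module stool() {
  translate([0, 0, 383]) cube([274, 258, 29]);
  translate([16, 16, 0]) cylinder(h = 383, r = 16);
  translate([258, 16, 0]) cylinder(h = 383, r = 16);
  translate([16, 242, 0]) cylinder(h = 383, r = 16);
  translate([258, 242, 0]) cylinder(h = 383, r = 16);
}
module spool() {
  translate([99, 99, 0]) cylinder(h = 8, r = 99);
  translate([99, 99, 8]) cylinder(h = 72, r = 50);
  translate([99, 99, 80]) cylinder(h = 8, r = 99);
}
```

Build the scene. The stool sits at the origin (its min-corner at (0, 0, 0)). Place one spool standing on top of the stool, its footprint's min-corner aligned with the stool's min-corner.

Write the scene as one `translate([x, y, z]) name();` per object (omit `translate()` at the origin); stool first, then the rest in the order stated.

stool();
translate([0, 0, 412]) spool();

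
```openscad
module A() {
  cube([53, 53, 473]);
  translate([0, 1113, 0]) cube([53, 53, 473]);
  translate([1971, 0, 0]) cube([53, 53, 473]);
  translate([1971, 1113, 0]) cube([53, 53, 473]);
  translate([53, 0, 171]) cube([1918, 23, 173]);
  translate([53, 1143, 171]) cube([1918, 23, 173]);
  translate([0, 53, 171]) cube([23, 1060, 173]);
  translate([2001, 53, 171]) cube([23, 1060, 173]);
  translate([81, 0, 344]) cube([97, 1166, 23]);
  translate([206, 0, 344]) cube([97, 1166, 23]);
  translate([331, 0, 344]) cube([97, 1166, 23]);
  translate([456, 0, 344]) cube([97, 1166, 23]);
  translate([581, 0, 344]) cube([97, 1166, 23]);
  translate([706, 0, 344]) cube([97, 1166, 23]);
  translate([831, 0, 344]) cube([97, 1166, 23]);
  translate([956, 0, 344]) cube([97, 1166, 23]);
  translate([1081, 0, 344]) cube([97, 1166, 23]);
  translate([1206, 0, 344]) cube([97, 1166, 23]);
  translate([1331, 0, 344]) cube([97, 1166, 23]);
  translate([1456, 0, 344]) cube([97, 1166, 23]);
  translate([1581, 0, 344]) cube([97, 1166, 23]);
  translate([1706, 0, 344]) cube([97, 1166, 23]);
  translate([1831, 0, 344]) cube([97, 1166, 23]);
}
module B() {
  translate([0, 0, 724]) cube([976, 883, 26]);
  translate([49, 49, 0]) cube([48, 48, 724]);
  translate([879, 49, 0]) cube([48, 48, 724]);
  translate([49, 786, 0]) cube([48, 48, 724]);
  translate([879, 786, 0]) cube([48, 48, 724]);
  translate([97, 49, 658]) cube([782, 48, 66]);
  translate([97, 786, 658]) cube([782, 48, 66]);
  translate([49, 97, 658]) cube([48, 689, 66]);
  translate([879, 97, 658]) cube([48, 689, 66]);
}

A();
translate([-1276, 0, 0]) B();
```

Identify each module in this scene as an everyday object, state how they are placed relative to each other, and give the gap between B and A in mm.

The table's nearest face is 300 mm from the bed frame's −x face.

A is a bed frame. B is a table. The table is on the floor beside the bed frame on its −x side. The gap between the table and the bed frame is 300 mm.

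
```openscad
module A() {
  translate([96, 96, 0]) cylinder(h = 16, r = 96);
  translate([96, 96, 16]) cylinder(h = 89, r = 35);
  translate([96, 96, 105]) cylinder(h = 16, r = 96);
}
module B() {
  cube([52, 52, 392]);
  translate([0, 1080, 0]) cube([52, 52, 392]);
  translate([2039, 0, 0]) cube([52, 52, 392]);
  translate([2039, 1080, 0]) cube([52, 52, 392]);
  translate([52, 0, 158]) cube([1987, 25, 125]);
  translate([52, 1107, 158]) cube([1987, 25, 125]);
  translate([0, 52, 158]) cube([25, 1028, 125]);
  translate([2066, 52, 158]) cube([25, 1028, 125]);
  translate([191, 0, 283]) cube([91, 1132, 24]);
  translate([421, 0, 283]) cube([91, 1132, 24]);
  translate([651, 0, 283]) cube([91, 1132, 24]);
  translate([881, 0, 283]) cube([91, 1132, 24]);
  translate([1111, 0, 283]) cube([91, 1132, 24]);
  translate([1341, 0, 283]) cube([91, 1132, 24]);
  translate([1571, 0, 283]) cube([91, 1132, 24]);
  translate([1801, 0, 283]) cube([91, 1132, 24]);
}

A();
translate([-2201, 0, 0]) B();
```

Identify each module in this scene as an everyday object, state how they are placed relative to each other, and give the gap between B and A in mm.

The bed frame's nearest face is 110 mm from the spool's −x face.

A is a spool. B is a bed frame. The bed frame is on the floor beside the spool on its −x side. The gap between the bed frame and the spool is 110 mm.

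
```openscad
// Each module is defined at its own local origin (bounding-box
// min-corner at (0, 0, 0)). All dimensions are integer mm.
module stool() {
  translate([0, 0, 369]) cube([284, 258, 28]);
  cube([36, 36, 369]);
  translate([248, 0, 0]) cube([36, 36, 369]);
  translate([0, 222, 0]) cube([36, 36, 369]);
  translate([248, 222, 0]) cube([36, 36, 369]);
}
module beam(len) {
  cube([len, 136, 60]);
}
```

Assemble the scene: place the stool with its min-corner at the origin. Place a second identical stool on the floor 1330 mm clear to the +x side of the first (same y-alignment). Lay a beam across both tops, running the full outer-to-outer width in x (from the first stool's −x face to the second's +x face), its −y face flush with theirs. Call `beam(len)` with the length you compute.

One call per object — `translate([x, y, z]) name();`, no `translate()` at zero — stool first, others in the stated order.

stool();
translate([1614, 0, 0]) stool();
translate([0, 0, 397]) beam(1898);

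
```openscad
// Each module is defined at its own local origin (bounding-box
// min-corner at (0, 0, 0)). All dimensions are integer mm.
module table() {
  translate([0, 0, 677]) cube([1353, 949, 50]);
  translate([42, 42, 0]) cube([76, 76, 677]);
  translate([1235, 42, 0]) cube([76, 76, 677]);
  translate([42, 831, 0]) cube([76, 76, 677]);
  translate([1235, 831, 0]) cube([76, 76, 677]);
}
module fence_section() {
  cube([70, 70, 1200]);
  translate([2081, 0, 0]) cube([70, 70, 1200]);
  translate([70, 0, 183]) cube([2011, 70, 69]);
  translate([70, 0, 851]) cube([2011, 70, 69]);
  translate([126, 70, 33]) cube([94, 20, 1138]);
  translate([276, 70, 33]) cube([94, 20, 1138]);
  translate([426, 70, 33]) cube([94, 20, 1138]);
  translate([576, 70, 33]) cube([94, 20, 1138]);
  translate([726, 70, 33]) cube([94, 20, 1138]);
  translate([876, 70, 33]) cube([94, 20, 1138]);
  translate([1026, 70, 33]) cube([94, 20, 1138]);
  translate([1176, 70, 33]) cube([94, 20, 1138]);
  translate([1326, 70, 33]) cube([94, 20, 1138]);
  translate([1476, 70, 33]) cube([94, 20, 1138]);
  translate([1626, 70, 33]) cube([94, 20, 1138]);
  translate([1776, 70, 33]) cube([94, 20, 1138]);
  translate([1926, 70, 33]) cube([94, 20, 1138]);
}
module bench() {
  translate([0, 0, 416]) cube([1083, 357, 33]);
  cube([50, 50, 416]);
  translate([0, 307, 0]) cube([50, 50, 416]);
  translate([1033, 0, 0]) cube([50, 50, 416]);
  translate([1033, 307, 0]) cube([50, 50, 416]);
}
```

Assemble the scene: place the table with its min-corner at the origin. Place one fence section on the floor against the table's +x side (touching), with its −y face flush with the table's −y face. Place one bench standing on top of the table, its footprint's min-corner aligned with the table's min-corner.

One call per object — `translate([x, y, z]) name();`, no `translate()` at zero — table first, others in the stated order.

table();
translate([1353, 0, 0]) fence_section();
translate([0, 0, 727]) bench();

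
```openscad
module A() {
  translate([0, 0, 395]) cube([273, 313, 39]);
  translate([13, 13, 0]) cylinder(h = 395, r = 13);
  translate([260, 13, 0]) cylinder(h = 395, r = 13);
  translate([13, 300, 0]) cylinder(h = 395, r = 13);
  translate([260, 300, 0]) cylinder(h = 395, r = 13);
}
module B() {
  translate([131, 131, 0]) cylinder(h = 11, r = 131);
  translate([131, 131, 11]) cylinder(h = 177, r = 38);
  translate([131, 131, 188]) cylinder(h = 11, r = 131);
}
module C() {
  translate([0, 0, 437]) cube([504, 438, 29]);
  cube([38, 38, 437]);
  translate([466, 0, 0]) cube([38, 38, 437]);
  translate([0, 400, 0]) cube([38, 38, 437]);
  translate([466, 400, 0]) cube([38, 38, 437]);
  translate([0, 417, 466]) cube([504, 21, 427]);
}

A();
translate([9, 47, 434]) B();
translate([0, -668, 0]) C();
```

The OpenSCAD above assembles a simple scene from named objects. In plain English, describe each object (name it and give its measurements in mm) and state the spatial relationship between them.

A is a simple wooden stool: a rectangular seat 273 mm (x) by 313 mm (y), 39 mm thick, top face at z = 434 mm, on four round legs, each 26 mm in diameter. The legs rest on z = 0, each leg's axis is inset half a diameter from the nearest pair of seat edges (so the leg's bounding box is flush with the corner).

B is a spool: two coaxial disc flanges of radius 131 mm and thickness 11 mm, joined by a core cylinder of radius 38 mm and height 177 mm. The lower flange rests on z = 0 and the three cylinders share a vertical axis.

C is a chair: 504×438 mm seat, 29 mm thick, top at z = 466 mm, on four 38 mm square corner legs flush with the seat edges. A 21 mm thick backrest slab spans the full seat width, extending 427 mm above the seat top, its back face flush with the seat's +y edge.

The spool is on top of the stool. The chair is on the floor beside the stool on its −y side.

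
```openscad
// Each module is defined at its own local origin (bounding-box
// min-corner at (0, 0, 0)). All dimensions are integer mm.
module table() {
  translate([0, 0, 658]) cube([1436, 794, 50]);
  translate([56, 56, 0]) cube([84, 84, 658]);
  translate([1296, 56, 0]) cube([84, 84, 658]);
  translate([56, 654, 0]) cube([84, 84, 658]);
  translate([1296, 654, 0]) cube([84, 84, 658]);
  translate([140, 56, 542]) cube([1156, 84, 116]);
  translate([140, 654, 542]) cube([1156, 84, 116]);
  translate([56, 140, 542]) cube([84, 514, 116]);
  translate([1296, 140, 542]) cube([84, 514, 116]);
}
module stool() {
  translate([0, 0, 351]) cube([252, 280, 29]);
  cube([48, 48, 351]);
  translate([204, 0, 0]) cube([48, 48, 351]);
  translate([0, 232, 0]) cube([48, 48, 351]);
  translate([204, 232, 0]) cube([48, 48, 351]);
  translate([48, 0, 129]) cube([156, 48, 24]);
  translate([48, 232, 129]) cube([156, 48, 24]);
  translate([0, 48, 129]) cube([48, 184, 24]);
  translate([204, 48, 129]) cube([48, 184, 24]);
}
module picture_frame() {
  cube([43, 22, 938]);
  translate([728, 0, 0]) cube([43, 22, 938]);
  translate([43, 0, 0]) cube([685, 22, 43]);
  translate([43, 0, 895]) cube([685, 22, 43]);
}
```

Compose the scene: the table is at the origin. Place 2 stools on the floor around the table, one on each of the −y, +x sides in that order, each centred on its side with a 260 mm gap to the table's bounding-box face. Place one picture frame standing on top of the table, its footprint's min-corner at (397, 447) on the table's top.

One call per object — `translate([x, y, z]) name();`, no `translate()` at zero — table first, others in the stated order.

table();
translate([592, -540, 0]) stool();
translate([1696, 257, 0]) stool();
translate([397, 447, 708]) picture_frame();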